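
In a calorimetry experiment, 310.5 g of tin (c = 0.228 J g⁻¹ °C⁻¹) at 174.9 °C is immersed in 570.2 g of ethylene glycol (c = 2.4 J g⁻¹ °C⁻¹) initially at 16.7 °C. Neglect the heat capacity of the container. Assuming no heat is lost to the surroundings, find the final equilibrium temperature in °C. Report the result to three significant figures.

T_f = 24.5 °C

Heat lost by tin = heat gained by ethylene glycol.
(310.5)(0.228)(174.9 − T) = (570.2)(2.4)(T − 16.7)
70.794 (174.9 − T) = 1368.48 (T − 16.7)
12382 − 70.794 T = 1368.48 T − 22854
35236 = 1439.274 T
T = 24.48 °C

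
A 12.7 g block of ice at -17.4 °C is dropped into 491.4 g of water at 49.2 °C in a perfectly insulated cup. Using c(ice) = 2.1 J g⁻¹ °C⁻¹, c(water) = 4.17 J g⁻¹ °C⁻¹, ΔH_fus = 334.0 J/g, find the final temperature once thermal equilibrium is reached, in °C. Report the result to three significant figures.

T_f = 45.7 °C

Heat to bring ice to 0 °C and melt it: q₁ = 12.7×2.1×17.4 + 12.7×334.0 = 4705.9 J
Heat the water can supply cooling to 0 °C: 491.4×4.17×49.2 = 100818 J > q₁, so all ice melts.
Energy balance: 491.4×4.17×(49.2 − T) = 4705.9 + 12.7×4.17×(T − 0)
2049.138(49.2 − T) = 4705.9 + 52.959 T
100818 − 4705.9 = 2102.097 T
T = 96112.1 / 2102.097 = 45.72 °C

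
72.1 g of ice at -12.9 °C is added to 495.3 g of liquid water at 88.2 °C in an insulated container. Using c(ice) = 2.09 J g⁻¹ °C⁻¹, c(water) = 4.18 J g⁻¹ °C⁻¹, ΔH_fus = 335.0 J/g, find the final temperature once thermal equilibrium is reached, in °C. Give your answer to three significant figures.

T_f = 66.0 °C

Heat to bring ice to 0 °C and melt it: q₁ = 72.1×2.09×12.9 + 72.1×335.0 = 26097 J
Heat the water can supply cooling to 0 °C: 495.3×4.18×88.2 = 182605 J > q₁, so all ice melts.
Energy balance: 495.3×4.18×(88.2 − T) = 26097 + 72.1×4.18×(T − 0)
2070.354(88.2 − T) = 26097 + 301.378 T
182605 − 26097 = 2371.732 T
T = 156508 / 2371.732 = 65.99 °C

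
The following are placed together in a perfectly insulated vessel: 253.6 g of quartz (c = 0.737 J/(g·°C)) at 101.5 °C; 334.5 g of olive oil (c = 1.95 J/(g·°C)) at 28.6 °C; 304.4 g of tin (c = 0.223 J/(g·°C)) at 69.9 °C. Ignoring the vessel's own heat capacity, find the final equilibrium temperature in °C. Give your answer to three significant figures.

Σ mᵢcᵢ(T − Tᵢ) = 0  ⇒  T = Σ mᵢcᵢTᵢ / Σ mᵢcᵢ
Σ mᵢcᵢ = 253.6×0.737 + 334.5×1.95 + 304.4×0.223 = 907.0594
Σ mᵢcᵢTᵢ = 186.9032×101.5 + 652.275×28.6 + 67.8812×69.9 = 42371
T = 42371 / 907.0594 = 46.71 °C

T_f = 46.7 °C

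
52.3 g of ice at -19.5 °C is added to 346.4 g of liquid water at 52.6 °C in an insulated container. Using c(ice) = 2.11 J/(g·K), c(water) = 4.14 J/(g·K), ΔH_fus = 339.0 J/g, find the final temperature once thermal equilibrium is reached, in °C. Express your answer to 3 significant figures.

T_f = 33.7 °C

Heat to bring ice to 0 °C and melt it: q₁ = 52.3×2.11×19.5 + 52.3×339.0 = 19882 J
Heat the water can supply cooling to 0 °C: 346.4×4.14×52.6 = 75433.4 J > q₁, so all ice melts.
Energy balance: 346.4×4.14×(52.6 − T) = 19882 + 52.3×4.14×(T − 0)
1434.096(52.6 − T) = 19882 + 216.522 T
75433.4 − 19882 = 1650.618 T
T = 55551.4 / 1650.618 = 33.65 °C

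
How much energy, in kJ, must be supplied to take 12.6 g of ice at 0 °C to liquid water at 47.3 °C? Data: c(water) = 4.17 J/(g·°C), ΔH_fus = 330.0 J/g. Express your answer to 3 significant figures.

q1 (melt at 0 °C): 12.6 × 330.0 = 4158 J
q2 (heat water 0.0→47.3 °C): 12.6 × 4.17 × 47.3 = 2485 J
Total: 4158 + 2485 = 6643 J = 6.64 kJ

q = 6.64 kJ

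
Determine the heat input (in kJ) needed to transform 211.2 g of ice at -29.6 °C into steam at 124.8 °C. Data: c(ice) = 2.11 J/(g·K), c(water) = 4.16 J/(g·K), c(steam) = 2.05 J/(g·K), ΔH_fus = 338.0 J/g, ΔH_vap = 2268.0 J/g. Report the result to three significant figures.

q1 (heat ice -29.6→0.0 °C): 211.2 × 2.11 × 29.6 = 13191 J
q2 (melt at 0 °C): 211.2 × 338.0 = 71386 J
q3 (heat water 0.0→100.0 °C): 211.2 × 4.16 × 100.0 = 87859 J
q4 (vaporize at 100 °C): 211.2 × 2268.0 = 479002 J
q5 (heat steam 100.0→124.8 °C): 211.2 × 2.05 × 24.8 = 10737 J
Total: 13191 + 71386 + 87859 + 479002 + 10737 = 662175 J = 662 kJ

q = 662 kJ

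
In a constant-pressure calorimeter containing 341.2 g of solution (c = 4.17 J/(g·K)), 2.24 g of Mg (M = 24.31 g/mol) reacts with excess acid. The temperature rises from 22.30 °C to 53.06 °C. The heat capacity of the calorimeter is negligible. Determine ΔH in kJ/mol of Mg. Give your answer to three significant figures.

|ΔT| = |53.06 − 22.30| = 30.76 °C
|q_surr| = (341.2 × 4.17) × 30.76 = 1422.804 × 30.76 = 43770 J
n(Mg) = 2.24 / 24.31 = 0.09214 mol
Temperature rose, so q_rxn = −|q_surr| = -43.77 kJ
ΔH = q_rxn / n = -475.0 kJ/mol

ΔH = -475 kJ/mol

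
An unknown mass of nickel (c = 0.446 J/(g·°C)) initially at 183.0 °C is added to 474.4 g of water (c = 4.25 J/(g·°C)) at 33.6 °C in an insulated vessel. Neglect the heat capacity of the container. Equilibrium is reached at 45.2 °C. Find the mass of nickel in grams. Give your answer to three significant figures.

q_gained = (474.4 × 4.25) × (45.2 − 33.6) = 23390 J
q_lost = m × 0.446 × (183.0 − 45.2) = 61.4588 m
m = 23390 / 61.4588 = 381 g

m = 381 g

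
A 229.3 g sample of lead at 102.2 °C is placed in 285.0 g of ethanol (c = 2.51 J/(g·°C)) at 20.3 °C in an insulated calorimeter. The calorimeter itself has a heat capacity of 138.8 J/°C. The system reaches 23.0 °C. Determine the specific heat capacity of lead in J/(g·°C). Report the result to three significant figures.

q_gained = (285.0 × 2.51 + 138.8) × (23.0 − 20.3) = 2306 J
q_lost = 229.3 × c × (102.2 − 23.0) = 18160.56 c
Set equal: c = 2306 / 18160.56 = 0.127 J/(g·°C)

c = 0.127 J/(g·°C)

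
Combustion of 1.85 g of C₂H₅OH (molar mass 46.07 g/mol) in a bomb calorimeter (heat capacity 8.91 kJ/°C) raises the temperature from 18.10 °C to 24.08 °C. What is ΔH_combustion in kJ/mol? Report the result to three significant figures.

ΔT = 24.08 − 18.10 = 5.98 °C
q_cal = C_cal × ΔT = 8.91 × 5.98 = 53.2818 kJ
n = 1.85 / 46.07 = 0.04016 mol
q_rxn = −q_cal = -53.2818 kJ
ΔH = -53.2818 / 0.04016 = -1327 kJ/mol

ΔH = -1330 kJ/mol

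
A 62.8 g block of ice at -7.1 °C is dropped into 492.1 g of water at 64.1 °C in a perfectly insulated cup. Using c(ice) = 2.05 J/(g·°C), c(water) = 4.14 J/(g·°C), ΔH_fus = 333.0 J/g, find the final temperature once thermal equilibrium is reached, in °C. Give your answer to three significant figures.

T_f = 47.3 °C

Heat to bring ice to 0 °C and melt it: q₁ = 62.8×2.05×7.1 + 62.8×333.0 = 21826 J
Heat the water can supply cooling to 0 °C: 492.1×4.14×64.1 = 130591 J > q₁, so all ice melts.
Energy balance: 492.1×4.14×(64.1 − T) = 21826 + 62.8×4.14×(T − 0)
2037.294(64.1 − T) = 21826 + 259.992 T
130591 − 21826 = 2297.286 T
T = 108765 / 2297.286 = 47.34 °C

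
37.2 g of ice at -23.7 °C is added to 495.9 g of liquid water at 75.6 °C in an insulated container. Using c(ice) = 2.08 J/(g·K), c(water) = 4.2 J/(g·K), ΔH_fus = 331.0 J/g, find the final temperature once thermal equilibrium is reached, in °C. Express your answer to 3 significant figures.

Heat to bring ice to 0 °C and melt it: q₁ = 37.2×2.08×23.7 + 37.2×331.0 = 14147 J
Heat the water can supply cooling to 0 °C: 495.9×4.2×75.6 = 157458 J > q₁, so all ice melts.
Energy balance: 495.9×4.2×(75.6 − T) = 14147 + 37.2×4.2×(T − 0)
2082.78(75.6 − T) = 14147 + 156.24 T
157458 − 14147 = 2239.02 T
T = 143311 / 2239.02 = 64.01 °C

T_f = 64.0 °C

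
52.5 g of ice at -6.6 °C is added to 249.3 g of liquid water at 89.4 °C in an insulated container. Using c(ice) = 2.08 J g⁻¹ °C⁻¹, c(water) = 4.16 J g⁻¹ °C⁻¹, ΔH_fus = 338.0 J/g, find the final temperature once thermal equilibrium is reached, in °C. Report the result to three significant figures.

T_f = 59.1 °C

Heat to bring ice to 0 °C and melt it: q₁ = 52.5×2.08×6.6 + 52.5×338.0 = 18466 J
Heat the water can supply cooling to 0 °C: 249.3×4.16×89.4 = 92715.7 J > q₁, so all ice melts.
Energy balance: 249.3×4.16×(89.4 − T) = 18466 + 52.5×4.16×(T − 0)
1037.088(89.4 − T) = 18466 + 218.4 T
92715.7 − 18466 = 1255.488 T
T = 74249.7 / 1255.488 = 59.14 °C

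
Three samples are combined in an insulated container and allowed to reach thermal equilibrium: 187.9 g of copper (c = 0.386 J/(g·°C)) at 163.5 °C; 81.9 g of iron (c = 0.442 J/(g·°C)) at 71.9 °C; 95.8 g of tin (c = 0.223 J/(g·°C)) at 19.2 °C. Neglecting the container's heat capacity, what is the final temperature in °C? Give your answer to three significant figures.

Σ mᵢcᵢ(T − Tᵢ) = 0  ⇒  T = Σ mᵢcᵢTᵢ / Σ mᵢcᵢ
Σ mᵢcᵢ = 187.9×0.386 + 81.9×0.442 + 95.8×0.223 = 130.0926
Σ mᵢcᵢTᵢ = 72.5294×163.5 + 36.1998×71.9 + 21.3634×19.2 = 14871
T = 14871 / 130.0926 = 114.3 °C

T_f = 114 °C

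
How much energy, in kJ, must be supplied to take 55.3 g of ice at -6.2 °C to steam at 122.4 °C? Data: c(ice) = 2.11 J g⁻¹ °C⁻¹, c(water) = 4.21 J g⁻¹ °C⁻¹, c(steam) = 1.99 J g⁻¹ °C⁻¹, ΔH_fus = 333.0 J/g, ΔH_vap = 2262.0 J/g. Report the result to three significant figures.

q1 (heat ice -6.2→0.0 °C): 55.3 × 2.11 × 6.2 = 723 J
q2 (melt at 0 °C): 55.3 × 333.0 = 18415 J
q3 (heat water 0.0→100.0 °C): 55.3 × 4.21 × 100.0 = 23281 J
q4 (vaporize at 100 °C): 55.3 × 2262.0 = 125089 J
q5 (heat steam 100.0→122.4 °C): 55.3 × 1.99 × 22.4 = 2465 J
Total: 723 + 18415 + 23281 + 125089 + 2465 = 169973 J = 170 kJ

q = 170 kJ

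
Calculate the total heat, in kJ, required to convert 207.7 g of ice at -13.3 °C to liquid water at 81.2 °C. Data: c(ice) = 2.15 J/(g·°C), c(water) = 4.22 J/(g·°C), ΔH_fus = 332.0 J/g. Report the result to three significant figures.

q1 (heat ice -13.3→0.0 °C): 207.7 × 2.15 × 13.3 = 5939 J
q2 (melt at 0 °C): 207.7 × 332.0 = 68956 J
q3 (heat water 0.0→81.2 °C): 207.7 × 4.22 × 81.2 = 71171 J
Total: 5939 + 68956 + 71171 = 146066 J = 146 kJ

q = 146 kJ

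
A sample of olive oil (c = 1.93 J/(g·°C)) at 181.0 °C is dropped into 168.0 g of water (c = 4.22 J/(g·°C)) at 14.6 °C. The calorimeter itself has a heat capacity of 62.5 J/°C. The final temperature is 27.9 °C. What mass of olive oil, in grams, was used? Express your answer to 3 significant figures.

q_gained = (168.0 × 4.22 + 62.5) × (27.9 − 14.6) = 10260 J
q_lost = m × 1.93 × (181.0 − 27.9) = 295.483 m
m = 10260 / 295.483 = 34.7 g

m = 34.7 g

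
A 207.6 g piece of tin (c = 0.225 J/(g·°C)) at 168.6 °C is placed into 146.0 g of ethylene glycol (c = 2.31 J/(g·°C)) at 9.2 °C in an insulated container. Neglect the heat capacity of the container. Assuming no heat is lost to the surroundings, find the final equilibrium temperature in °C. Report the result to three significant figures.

T_f = 28.6 °C

Heat lost by tin = heat gained by ethylene glycol.
(207.6)(0.225)(168.6 − T) = (146.0)(2.31)(T − 9.2)
46.71 (168.6 − T) = 337.26 (T − 9.2)
7875.3 − 46.71 T = 337.26 T − 3102.8
10978.1 = 383.97 T
T = 28.59 °C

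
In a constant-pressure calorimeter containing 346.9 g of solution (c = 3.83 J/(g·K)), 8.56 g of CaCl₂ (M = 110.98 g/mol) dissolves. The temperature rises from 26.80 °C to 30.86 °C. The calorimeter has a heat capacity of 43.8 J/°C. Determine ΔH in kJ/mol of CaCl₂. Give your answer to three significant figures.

ΔH = -72.2 kJ/mol

|ΔT| = |30.86 − 26.80| = 4.06 °C
|q_surr| = (346.9 × 3.83 + 43.8) × 4.06 = 1372.427 × 4.06 = 5572 J
n(CaCl₂) = 8.56 / 110.98 = 0.07713 mol
Temperature rose, so q_rxn = −|q_surr| = -5.572 kJ
ΔH = q_rxn / n = -72.24 kJ/mol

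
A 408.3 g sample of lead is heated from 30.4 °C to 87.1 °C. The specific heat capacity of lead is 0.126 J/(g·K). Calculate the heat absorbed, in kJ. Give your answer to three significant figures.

q = 2.92 kJ

q = m c ΔT = 408.3 × 0.126 × (87.1 − 30.4)
q = 408.3 × 0.126 × 56.7 = 2917 J = 2.92 kJ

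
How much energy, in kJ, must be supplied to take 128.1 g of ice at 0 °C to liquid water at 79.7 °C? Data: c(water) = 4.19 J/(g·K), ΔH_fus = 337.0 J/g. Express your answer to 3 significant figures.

q = 85.9 kJ

q1 (melt at 0 °C): 128.1 × 337.0 = 43170 J
q2 (heat water 0.0→79.7 °C): 128.1 × 4.19 × 79.7 = 42778 J
Total: 43170 + 42778 = 85948 J = 85.9 kJ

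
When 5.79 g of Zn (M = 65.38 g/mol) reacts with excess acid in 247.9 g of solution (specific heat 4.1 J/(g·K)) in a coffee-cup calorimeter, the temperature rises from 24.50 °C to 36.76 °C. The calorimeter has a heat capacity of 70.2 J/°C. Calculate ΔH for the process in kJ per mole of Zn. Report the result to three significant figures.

ΔH = -150 kJ/mol

|ΔT| = |36.76 − 24.50| = 12.26 °C
|q_surr| = (247.9 × 4.1 + 70.2) × 12.26 = 1086.59 × 12.26 = 13320 J
n(Zn) = 5.79 / 65.38 = 0.08856 mol
Temperature rose, so q_rxn = −|q_surr| = -13.32 kJ
ΔH = q_rxn / n = -150.4 kJ/mol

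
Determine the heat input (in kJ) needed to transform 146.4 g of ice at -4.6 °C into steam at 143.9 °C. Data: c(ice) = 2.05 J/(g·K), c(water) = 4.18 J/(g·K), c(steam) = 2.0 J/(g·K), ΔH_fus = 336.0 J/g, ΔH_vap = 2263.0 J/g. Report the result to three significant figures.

q = 456 kJ

q1 (heat ice -4.6→0.0 °C): 146.4 × 2.05 × 4.6 = 1381 J
q2 (melt at 0 °C): 146.4 × 336.0 = 49190 J
q3 (heat water 0.0→100.0 °C): 146.4 × 4.18 × 100.0 = 61195 J
q4 (vaporize at 100 °C): 146.4 × 2263.0 = 331303 J
q5 (heat steam 100.0→143.9 °C): 146.4 × 2.0 × 43.9 = 12854 J
Total: 1381 + 49190 + 61195 + 331303 + 12854 = 455923 J = 456 kJ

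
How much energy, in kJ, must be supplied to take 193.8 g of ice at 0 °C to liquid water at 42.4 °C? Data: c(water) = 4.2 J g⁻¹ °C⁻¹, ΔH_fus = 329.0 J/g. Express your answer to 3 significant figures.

q1 (melt at 0 °C): 193.8 × 329.0 = 63760 J
q2 (heat water 0.0→42.4 °C): 193.8 × 4.2 × 42.4 = 34512 J
Total: 63760 + 34512 = 98272 J = 98.3 kJ

q = 98.3 kJ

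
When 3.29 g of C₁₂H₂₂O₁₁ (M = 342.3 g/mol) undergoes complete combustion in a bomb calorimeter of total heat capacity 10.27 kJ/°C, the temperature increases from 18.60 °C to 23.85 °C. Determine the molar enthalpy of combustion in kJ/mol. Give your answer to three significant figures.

ΔT = 23.85 − 18.60 = 5.25 °C
q_cal = C_cal × ΔT = 10.27 × 5.25 = 53.9175 kJ
n = 3.29 / 342.3 = 0.009611 mol
q_rxn = −q_cal = -53.9175 kJ
ΔH = -53.9175 / 0.009611 = -5610 kJ/mol

ΔH = -5610 kJ/mol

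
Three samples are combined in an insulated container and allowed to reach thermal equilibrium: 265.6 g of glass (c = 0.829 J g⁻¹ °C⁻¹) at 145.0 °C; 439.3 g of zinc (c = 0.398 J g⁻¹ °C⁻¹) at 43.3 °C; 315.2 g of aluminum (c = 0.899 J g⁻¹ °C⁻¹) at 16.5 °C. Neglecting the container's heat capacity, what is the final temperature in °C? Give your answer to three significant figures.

Σ mᵢcᵢ(T − Tᵢ) = 0  ⇒  T = Σ mᵢcᵢTᵢ / Σ mᵢcᵢ
Σ mᵢcᵢ = 265.6×0.829 + 439.3×0.398 + 315.2×0.899 = 678.3886
Σ mᵢcᵢTᵢ = 220.1824×145.0 + 174.8414×43.3 + 283.3648×16.5 = 44173
T = 44173 / 678.3886 = 65.11 °C

T_f = 65.1 °C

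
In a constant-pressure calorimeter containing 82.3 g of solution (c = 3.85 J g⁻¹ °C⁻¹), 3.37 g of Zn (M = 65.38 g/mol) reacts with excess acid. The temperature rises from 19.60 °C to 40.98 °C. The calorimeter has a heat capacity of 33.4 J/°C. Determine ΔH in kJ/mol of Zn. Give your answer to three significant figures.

|ΔT| = |40.98 − 19.60| = 21.38 °C
|q_surr| = (82.3 × 3.85 + 33.4) × 21.38 = 350.255 × 21.38 = 7488 J
n(Zn) = 3.37 / 65.38 = 0.05154 mol
Temperature rose, so q_rxn = −|q_surr| = -7.488 kJ
ΔH = q_rxn / n = -145.3 kJ/mol

ΔH = -145 kJ/mol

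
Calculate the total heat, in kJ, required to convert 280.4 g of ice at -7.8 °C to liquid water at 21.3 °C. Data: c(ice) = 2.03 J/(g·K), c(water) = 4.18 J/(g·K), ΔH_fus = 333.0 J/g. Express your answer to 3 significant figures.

q1 (heat ice -7.8→0.0 °C): 280.4 × 2.03 × 7.8 = 4440 J
q2 (melt at 0 °C): 280.4 × 333.0 = 93373 J
q3 (heat water 0.0→21.3 °C): 280.4 × 4.18 × 21.3 = 24965 J
Total: 4440 + 93373 + 24965 = 122778 J = 123 kJ

q = 123 kJ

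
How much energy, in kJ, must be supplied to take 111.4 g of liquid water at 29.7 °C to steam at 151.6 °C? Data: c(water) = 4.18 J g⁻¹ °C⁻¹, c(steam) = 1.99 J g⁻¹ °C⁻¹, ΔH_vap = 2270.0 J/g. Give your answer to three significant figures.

q1 (heat water 29.7→100.0 °C): 111.4 × 4.18 × 70.3 = 32735 J
q2 (vaporize at 100 °C): 111.4 × 2270.0 = 252878 J
q3 (heat steam 100.0→151.6 °C): 111.4 × 1.99 × 51.6 = 11439 J
Total: 32735 + 252878 + 11439 = 297052 J = 297 kJ

q = 297 kJ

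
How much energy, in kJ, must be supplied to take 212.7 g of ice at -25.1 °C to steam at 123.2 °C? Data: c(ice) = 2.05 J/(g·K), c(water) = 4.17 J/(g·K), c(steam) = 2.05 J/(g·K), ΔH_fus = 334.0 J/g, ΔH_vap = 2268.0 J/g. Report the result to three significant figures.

q = 663 kJ

q1 (heat ice -25.1→0.0 °C): 212.7 × 2.05 × 25.1 = 10944 J
q2 (melt at 0 °C): 212.7 × 334.0 = 71042 J
q3 (heat water 0.0→100.0 °C): 212.7 × 4.17 × 100.0 = 88696 J
q4 (vaporize at 100 °C): 212.7 × 2268.0 = 482404 J
q5 (heat steam 100.0→123.2 °C): 212.7 × 2.05 × 23.2 = 10116 J
Total: 10944 + 71042 + 88696 + 482404 + 10116 = 663202 J = 663 kJ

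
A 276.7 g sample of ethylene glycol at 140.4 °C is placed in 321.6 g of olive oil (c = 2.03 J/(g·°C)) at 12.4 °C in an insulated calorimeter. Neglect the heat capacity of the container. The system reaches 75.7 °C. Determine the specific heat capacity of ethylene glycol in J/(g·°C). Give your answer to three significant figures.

q_gained = (321.6 × 2.03) × (75.7 − 12.4) = 41330 J
q_lost = 276.7 × c × (140.4 − 75.7) = 17902.49 c
Set equal: c = 41330 / 17902.49 = 2.31 J/(g·°C)

c = 2.31 J/(g·°C)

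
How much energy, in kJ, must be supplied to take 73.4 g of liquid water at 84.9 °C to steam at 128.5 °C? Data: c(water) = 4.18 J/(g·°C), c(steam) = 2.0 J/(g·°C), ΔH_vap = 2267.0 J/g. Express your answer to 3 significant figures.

q = 175 kJ

q1 (heat water 84.9→100.0 °C): 73.4 × 4.18 × 15.1 = 4633 J
q2 (vaporize at 100 °C): 73.4 × 2267.0 = 166398 J
q3 (heat steam 100.0→128.5 °C): 73.4 × 2.0 × 28.5 = 4184 J
Total: 4633 + 166398 + 4184 = 175215 J = 175 kJ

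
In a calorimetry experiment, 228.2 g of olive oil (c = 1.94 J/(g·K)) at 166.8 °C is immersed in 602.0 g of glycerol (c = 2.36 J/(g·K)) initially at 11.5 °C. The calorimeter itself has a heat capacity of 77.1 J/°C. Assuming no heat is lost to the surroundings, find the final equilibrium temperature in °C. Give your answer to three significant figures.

T_f = 46.9 °C

Heat lost by olive oil = heat gained by glycerol + calorimeter.
(228.2)(1.94)(166.8 − T) = [(602.0)(2.36) + 77.1](T − 11.5)
442.708 (166.8 − T) = 1497.82 (T − 11.5)
73844 − 442.708 T = 1497.82 T − 17225
91069 = 1940.528 T
T = 46.93 °C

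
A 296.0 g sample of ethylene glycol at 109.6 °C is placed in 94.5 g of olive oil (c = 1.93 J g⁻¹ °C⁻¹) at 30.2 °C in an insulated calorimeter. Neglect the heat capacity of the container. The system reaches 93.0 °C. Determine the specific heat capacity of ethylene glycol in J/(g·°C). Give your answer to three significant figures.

q_gained = (94.5 × 1.93) × (93.0 − 30.2) = 11450 J
q_lost = 296.0 × c × (109.6 − 93.0) = 4913.6 c
Set equal: c = 11450 / 4913.6 = 2.33 J/(g·°C)

c = 2.33 J/(g·°C)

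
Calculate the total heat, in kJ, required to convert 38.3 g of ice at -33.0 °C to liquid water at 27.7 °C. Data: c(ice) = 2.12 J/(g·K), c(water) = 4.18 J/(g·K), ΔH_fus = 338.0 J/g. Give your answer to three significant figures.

q1 (heat ice -33.0→0.0 °C): 38.3 × 2.12 × 33.0 = 2679 J
q2 (melt at 0 °C): 38.3 × 338.0 = 12945 J
q3 (heat water 0.0→27.7 °C): 38.3 × 4.18 × 27.7 = 4435 J
Total: 2679 + 12945 + 4435 = 20059 J = 20.1 kJ

q = 20.1 kJ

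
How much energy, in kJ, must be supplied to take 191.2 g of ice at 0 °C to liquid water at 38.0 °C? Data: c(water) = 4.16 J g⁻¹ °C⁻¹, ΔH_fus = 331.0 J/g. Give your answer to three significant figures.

q1 (melt at 0 °C): 191.2 × 331.0 = 63287 J
q2 (heat water 0.0→38.0 °C): 191.2 × 4.16 × 38.0 = 30225 J
Total: 63287 + 30225 = 93512 J = 93.5 kJ

q = 93.5 kJ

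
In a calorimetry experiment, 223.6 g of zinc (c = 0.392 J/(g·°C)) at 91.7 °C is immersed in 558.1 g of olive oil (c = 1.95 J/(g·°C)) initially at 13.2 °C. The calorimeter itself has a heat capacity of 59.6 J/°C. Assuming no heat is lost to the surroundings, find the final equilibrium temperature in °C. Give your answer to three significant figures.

Heat lost by zinc = heat gained by olive oil + calorimeter.
(223.6)(0.392)(91.7 − T) = [(558.1)(1.95) + 59.6](T − 13.2)
87.6512 (91.7 − T) = 1147.895 (T − 13.2)
8037.6 − 87.6512 T = 1147.895 T − 15152
23189.6 = 1235.5462 T
T = 18.77 °C

T_f = 18.8 °C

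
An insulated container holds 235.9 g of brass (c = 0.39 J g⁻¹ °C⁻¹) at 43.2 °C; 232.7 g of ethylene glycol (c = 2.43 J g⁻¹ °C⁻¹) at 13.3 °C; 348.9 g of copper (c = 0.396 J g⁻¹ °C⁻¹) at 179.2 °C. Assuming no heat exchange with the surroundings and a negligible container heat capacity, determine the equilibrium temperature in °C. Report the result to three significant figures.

Σ mᵢcᵢ(T − Tᵢ) = 0  ⇒  T = Σ mᵢcᵢTᵢ / Σ mᵢcᵢ
Σ mᵢcᵢ = 235.9×0.39 + 232.7×2.43 + 348.9×0.396 = 795.6264
Σ mᵢcᵢTᵢ = 92.001×43.2 + 565.461×13.3 + 138.1644×179.2 = 36254
T = 36254 / 795.6264 = 45.57 °C

T_f = 45.6 °C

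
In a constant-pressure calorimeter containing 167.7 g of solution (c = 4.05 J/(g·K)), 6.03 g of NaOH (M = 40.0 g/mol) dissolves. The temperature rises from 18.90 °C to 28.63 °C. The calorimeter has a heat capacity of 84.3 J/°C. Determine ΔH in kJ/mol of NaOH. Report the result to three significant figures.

|ΔT| = |28.63 − 18.90| = 9.73 °C
|q_surr| = (167.7 × 4.05 + 84.3) × 9.73 = 763.485 × 9.73 = 7429 J
n(NaOH) = 6.03 / 40.0 = 0.1508 mol
Temperature rose, so q_rxn = −|q_surr| = -7.429 kJ
ΔH = q_rxn / n = -49.26 kJ/mol

ΔH = -49.3 kJ/mol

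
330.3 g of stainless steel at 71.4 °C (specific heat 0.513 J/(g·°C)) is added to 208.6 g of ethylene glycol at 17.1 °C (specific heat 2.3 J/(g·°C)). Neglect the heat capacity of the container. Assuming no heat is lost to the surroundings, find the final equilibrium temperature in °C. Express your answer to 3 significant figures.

T_f = 31.3 °C

Heat lost by stainless steel = heat gained by ethylene glycol.
(330.3)(0.513)(71.4 − T) = (208.6)(2.3)(T − 17.1)
169.4439 (71.4 − T) = 479.78 (T − 17.1)
12098 − 169.4439 T = 479.78 T − 8204.2
20302.2 = 649.2239 T
T = 31.27 °C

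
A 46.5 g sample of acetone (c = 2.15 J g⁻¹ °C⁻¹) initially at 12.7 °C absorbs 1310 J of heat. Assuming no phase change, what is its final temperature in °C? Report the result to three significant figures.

ΔT = q / (m c) = 1310 / (46.5 × 2.15) = 13.10 °C
T_f = 12.7 + 13.10 = 25.80 °C

T_f = 25.8 °C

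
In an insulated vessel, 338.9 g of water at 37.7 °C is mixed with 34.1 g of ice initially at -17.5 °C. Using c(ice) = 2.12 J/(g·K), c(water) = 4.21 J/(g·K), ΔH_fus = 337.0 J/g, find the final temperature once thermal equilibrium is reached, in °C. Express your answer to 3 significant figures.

Heat to bring ice to 0 °C and melt it: q₁ = 34.1×2.12×17.5 + 34.1×337.0 = 12757 J
Heat the water can supply cooling to 0 °C: 338.9×4.21×37.7 = 53789.2 J > q₁, so all ice melts.
Energy balance: 338.9×4.21×(37.7 − T) = 12757 + 34.1×4.21×(T − 0)
1426.769(37.7 − T) = 12757 + 143.561 T
53789.2 − 12757 = 1570.330 T
T = 41032.2 / 1570.330 = 26.13 °C

T_f = 26.1 °C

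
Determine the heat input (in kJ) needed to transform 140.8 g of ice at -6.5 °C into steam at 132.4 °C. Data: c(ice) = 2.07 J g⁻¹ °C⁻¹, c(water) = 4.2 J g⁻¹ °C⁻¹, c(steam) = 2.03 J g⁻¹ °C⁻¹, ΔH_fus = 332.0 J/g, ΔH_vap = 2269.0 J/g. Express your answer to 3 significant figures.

q1 (heat ice -6.5→0.0 °C): 140.8 × 2.07 × 6.5 = 1894 J
q2 (melt at 0 °C): 140.8 × 332.0 = 46746 J
q3 (heat water 0.0→100.0 °C): 140.8 × 4.2 × 100.0 = 59136 J
q4 (vaporize at 100 °C): 140.8 × 2269.0 = 319475 J
q5 (heat steam 100.0→132.4 °C): 140.8 × 2.03 × 32.4 = 9261 J
Total: 1894 + 46746 + 59136 + 319475 + 9261 = 436512 J = 437 kJ

q = 437 kJ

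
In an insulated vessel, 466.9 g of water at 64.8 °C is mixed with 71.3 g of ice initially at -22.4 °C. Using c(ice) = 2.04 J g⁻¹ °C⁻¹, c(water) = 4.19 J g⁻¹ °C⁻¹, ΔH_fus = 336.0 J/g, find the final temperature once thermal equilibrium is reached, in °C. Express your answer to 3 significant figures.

T_f = 44.1 °C

Heat to bring ice to 0 °C and melt it: q₁ = 71.3×2.04×22.4 + 71.3×336.0 = 27215 J
Heat the water can supply cooling to 0 °C: 466.9×4.19×64.8 = 126769 J > q₁, so all ice melts.
Energy balance: 466.9×4.19×(64.8 − T) = 27215 + 71.3×4.19×(T − 0)
1956.311(64.8 − T) = 27215 + 298.747 T
126769 − 27215 = 2255.058 T
T = 99554 / 2255.058 = 44.147 °C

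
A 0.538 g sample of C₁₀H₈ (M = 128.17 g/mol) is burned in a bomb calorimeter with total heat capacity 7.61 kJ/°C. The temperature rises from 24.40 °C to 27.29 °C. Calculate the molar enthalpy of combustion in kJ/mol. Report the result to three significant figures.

ΔT = 27.29 − 24.40 = 2.89 °C
q_cal = C_cal × ΔT = 7.61 × 2.89 = 21.9929 kJ
n = 0.538 / 128.17 = 0.004198 mol
q_rxn = −q_cal = -21.9929 kJ
ΔH = -21.9929 / 0.004198 = -5239 kJ/mol

ΔH = -5240 kJ/mol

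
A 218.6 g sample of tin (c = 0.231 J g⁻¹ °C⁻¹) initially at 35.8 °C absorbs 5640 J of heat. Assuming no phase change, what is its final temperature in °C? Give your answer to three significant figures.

ΔT = q / (m c) = 5640 / (218.6 × 0.231) = 111.69 °C
T_f = 35.8 + 111.69 = 147.49 °C

T_f = 147 °C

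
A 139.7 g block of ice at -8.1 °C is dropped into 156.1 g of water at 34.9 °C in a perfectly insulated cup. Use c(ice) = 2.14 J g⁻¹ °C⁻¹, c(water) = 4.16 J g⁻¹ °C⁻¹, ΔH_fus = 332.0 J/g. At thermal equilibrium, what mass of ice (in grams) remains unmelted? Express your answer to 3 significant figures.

m_ice remaining = 78.7 g

Heat to warm all ice to 0 °C: 139.7×2.14×8.1 = 2421.6 J
Heat released by water cooling to 0 °C: 156.1×4.16×34.9 = 22663 J
22663 J < 2421.6 + 139.7×332.0 = 48802.0 J, so not all ice melts; final T = 0 °C.
Heat left for melting: 22663 − 2421.6 = 20241.4 J
Mass melted = 20241.4 / 332.0 = 60.97 g
Ice remaining = 139.7 − 60.97 = 78.73 g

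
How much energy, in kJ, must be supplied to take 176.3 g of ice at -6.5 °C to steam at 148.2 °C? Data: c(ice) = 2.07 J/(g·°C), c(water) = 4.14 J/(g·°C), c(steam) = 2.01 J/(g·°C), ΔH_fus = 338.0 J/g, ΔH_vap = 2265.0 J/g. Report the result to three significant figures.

q = 551 kJ

q1 (heat ice -6.5→0.0 °C): 176.3 × 2.07 × 6.5 = 2372 J
q2 (melt at 0 °C): 176.3 × 338.0 = 59589 J
q3 (heat water 0.0→100.0 °C): 176.3 × 4.14 × 100.0 = 72988 J
q4 (vaporize at 100 °C): 176.3 × 2265.0 = 399320 J
q5 (heat steam 100.0→148.2 °C): 176.3 × 2.01 × 48.2 = 17080 J
Total: 2372 + 59589 + 72988 + 399320 + 17080 = 551349 J = 551 kJ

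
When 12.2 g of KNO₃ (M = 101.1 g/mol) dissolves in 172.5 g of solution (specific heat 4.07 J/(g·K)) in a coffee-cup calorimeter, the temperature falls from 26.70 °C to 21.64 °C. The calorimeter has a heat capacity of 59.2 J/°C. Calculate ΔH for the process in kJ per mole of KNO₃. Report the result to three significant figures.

|ΔT| = |21.64 − 26.70| = 5.06 °C
|q_surr| = (172.5 × 4.07 + 59.2) × 5.06 = 761.275 × 5.06 = 3852 J
n(KNO₃) = 12.2 / 101.1 = 0.1207 mol
Temperature fell, so q_rxn = +|q_surr| = 3.852 kJ
ΔH = q_rxn / n = 31.91 kJ/mol

ΔH = 31.9 kJ/mol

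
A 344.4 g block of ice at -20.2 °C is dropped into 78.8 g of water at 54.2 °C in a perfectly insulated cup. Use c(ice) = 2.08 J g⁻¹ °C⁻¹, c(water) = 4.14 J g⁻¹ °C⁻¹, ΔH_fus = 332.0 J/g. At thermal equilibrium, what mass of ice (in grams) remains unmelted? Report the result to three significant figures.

Heat to warm all ice to 0 °C: 344.4×2.08×20.2 = 14470 J
Heat released by water cooling to 0 °C: 78.8×4.14×54.2 = 17682 J
17682 J < 14470 + 344.4×332.0 = 128810.8 J, so not all ice melts; final T = 0 °C.
Heat left for melting: 17682 − 14470 = 3212 J
Mass melted = 3212 / 332.0 = 9.675 g
Ice remaining = 344.4 − 9.675 = 334.725 g

m_ice remaining = 335 g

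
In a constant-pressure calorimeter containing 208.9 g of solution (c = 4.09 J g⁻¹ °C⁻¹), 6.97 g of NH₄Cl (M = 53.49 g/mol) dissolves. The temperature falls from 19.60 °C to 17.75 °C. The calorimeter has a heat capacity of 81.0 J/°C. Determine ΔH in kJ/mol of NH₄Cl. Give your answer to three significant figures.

|ΔT| = |17.75 − 19.60| = 1.85 °C
|q_surr| = (208.9 × 4.09 + 81.0) × 1.85 = 935.401 × 1.85 = 1730 J
n(NH₄Cl) = 6.97 / 53.49 = 0.1303 mol
Temperature fell, so q_rxn = +|q_surr| = 1.730 kJ
ΔH = q_rxn / n = 13.28 kJ/mol

ΔH = 13.3 kJ/mol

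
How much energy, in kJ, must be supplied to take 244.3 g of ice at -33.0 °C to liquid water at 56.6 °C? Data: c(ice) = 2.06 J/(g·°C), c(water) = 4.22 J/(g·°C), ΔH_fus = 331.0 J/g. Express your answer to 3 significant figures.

q1 (heat ice -33.0→0.0 °C): 244.3 × 2.06 × 33.0 = 16608 J
q2 (melt at 0 °C): 244.3 × 331.0 = 80863 J
q3 (heat water 0.0→56.6 °C): 244.3 × 4.22 × 56.6 = 58352 J
Total: 16608 + 80863 + 58352 = 155823 J = 156 kJ

q = 156 kJ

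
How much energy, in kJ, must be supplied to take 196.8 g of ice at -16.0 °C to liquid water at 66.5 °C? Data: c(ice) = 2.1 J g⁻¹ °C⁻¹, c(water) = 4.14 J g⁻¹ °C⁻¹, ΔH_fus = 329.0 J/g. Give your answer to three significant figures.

q = 126 kJ

q1 (heat ice -16.0→0.0 °C): 196.8 × 2.1 × 16.0 = 6612 J
q2 (melt at 0 °C): 196.8 × 329.0 = 64747 J
q3 (heat water 0.0→66.5 °C): 196.8 × 4.14 × 66.5 = 54181 J
Total: 6612 + 64747 + 54181 = 125540 J = 126 kJ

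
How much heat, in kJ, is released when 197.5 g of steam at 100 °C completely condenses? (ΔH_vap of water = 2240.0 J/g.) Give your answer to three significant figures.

q = 442 kJ

q = m × ΔH_vap = 197.5 × 2240.0 = 442400 J = 442 kJ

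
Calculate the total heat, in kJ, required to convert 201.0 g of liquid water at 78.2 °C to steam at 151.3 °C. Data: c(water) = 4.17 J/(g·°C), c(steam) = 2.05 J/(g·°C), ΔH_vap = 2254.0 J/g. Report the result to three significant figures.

q = 492 kJ

q1 (heat water 78.2→100.0 °C): 201.0 × 4.17 × 21.8 = 18272 J
q2 (vaporize at 100 °C): 201.0 × 2254.0 = 453054 J
q3 (heat steam 100.0→151.3 °C): 201.0 × 2.05 × 51.3 = 21138 J
Total: 18272 + 453054 + 21138 = 492464 J = 492 kJ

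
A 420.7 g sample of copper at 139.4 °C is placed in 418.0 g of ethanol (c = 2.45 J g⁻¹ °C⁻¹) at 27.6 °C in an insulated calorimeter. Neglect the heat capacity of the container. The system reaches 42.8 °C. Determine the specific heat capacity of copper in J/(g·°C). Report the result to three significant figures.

c = 0.383 J/(g·°C)

q_gained = (418.0 × 2.45) × (42.8 − 27.6) = 15570 J
q_lost = 420.7 × c × (139.4 − 42.8) = 40639.62 c
Set equal: c = 15570 / 40639.62 = 0.383 J/(g·°C)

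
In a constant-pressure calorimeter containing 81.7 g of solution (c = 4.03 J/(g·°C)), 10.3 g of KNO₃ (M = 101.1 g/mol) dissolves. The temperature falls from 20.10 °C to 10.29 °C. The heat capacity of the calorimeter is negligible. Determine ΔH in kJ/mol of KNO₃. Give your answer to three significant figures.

|ΔT| = |10.29 − 20.10| = 9.81 °C
|q_surr| = (81.7 × 4.03) × 9.81 = 329.251 × 9.81 = 3230 J
n(KNO₃) = 10.3 / 101.1 = 0.1019 mol
Temperature fell, so q_rxn = +|q_surr| = 3.230 kJ
ΔH = q_rxn / n = 31.70 kJ/mol

ΔH = 31.7 kJ/mol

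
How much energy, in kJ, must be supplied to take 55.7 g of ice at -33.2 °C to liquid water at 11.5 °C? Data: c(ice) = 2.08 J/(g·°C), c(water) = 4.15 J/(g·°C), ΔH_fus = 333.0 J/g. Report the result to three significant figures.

q1 (heat ice -33.2→0.0 °C): 55.7 × 2.08 × 33.2 = 3846 J
q2 (melt at 0 °C): 55.7 × 333.0 = 18548 J
q3 (heat water 0.0→11.5 °C): 55.7 × 4.15 × 11.5 = 2658 J
Total: 3846 + 18548 + 2658 = 25052 J = 25.1 kJ

q = 25.1 kJ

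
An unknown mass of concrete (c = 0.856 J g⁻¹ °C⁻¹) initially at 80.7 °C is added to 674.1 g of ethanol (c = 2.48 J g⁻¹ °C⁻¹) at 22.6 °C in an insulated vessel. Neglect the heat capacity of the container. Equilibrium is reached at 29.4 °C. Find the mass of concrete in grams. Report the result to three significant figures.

m = 259 g

q_gained = (674.1 × 2.48) × (29.4 − 22.6) = 11370 J
q_lost = m × 0.856 × (80.7 − 29.4) = 43.9128 m
m = 11370 / 43.9128 = 259 g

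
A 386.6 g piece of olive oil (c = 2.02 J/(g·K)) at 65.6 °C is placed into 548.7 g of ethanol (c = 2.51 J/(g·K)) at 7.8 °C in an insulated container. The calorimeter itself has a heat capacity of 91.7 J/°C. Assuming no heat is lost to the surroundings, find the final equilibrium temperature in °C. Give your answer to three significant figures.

Heat lost by olive oil = heat gained by ethanol + calorimeter.
(386.6)(2.02)(65.6 − T) = [(548.7)(2.51) + 91.7](T − 7.8)
780.932 (65.6 − T) = 1468.937 (T − 7.8)
51229 − 780.932 T = 1468.937 T − 11458
62687 = 2249.869 T
T = 27.86 °C

T_f = 27.9 °C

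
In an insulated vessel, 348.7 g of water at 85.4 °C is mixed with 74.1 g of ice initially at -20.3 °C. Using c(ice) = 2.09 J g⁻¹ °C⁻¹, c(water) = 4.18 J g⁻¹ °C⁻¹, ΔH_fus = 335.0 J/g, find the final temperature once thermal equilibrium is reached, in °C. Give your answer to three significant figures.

Heat to bring ice to 0 °C and melt it: q₁ = 74.1×2.09×20.3 + 74.1×335.0 = 27967 J
Heat the water can supply cooling to 0 °C: 348.7×4.18×85.4 = 124476 J > q₁, so all ice melts.
Energy balance: 348.7×4.18×(85.4 − T) = 27967 + 74.1×4.18×(T − 0)
1457.566(85.4 − T) = 27967 + 309.738 T
124476 − 27967 = 1767.304 T
T = 96509 / 1767.304 = 54.61 °C

T_f = 54.6 °C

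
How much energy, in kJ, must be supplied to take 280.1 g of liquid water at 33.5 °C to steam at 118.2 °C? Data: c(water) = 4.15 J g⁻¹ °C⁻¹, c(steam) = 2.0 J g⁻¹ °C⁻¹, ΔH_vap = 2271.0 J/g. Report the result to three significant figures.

q = 724 kJ

q1 (heat water 33.5→100.0 °C): 280.1 × 4.15 × 66.5 = 77301 J
q2 (vaporize at 100 °C): 280.1 × 2271.0 = 636107 J
q3 (heat steam 100.0→118.2 °C): 280.1 × 2.0 × 18.2 = 10196 J
Total: 77301 + 636107 + 10196 = 723604 J = 724 kJ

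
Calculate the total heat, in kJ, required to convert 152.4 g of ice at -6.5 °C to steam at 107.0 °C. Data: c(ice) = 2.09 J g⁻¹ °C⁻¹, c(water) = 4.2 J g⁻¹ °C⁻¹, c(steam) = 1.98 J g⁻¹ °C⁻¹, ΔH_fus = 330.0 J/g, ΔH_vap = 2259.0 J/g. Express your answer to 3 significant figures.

q = 463 kJ

q1 (heat ice -6.5→0.0 °C): 152.4 × 2.09 × 6.5 = 2070 J
q2 (melt at 0 °C): 152.4 × 330.0 = 50292 J
q3 (heat water 0.0→100.0 °C): 152.4 × 4.2 × 100.0 = 64008 J
q4 (vaporize at 100 °C): 152.4 × 2259.0 = 344272 J
q5 (heat steam 100.0→107.0 °C): 152.4 × 1.98 × 7.0 = 2112 J
Total: 2070 + 50292 + 64008 + 344272 + 2112 = 462754 J = 463 kJ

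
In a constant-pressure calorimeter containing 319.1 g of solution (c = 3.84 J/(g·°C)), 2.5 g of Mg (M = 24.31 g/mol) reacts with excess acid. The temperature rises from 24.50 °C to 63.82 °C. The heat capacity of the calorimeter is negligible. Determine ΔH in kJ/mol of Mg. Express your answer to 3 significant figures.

ΔH = -469 kJ/mol

|ΔT| = |63.82 − 24.50| = 39.32 °C
|q_surr| = (319.1 × 3.84) × 39.32 = 1225.344 × 39.32 = 48180 J
n(Mg) = 2.5 / 24.31 = 0.1028 mol
Temperature rose, so q_rxn = −|q_surr| = -48.18 kJ
ΔH = q_rxn / n = -468.7 kJ/mol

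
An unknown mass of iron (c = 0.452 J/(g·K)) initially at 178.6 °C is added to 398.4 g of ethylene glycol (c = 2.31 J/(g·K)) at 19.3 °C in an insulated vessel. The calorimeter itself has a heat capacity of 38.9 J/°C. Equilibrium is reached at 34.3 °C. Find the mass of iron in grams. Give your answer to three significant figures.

m = 221 g

q_gained = (398.4 × 2.31 + 38.9) × (34.3 − 19.3) = 14390 J
q_lost = m × 0.452 × (178.6 − 34.3) = 65.2236 m
m = 14390 / 65.2236 = 221 g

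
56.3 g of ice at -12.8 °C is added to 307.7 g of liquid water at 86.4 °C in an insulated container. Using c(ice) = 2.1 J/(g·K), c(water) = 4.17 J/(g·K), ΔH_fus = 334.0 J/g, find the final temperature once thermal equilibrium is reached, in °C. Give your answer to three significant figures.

T_f = 59.7 °C

Heat to bring ice to 0 °C and melt it: q₁ = 56.3×2.1×12.8 + 56.3×334.0 = 20318 J
Heat the water can supply cooling to 0 °C: 307.7×4.17×86.4 = 110861 J > q₁, so all ice melts.
Energy balance: 307.7×4.17×(86.4 − T) = 20318 + 56.3×4.17×(T − 0)
1283.109(86.4 − T) = 20318 + 234.771 T
110861 − 20318 = 1517.880 T
T = 90543 / 1517.880 = 59.65 °C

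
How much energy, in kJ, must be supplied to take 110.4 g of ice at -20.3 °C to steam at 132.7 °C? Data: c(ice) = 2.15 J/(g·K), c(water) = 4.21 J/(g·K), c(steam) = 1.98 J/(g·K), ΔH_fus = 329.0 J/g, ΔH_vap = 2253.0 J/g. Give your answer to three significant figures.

q = 343 kJ

q1 (heat ice -20.3→0.0 °C): 110.4 × 2.15 × 20.3 = 4818 J
q2 (melt at 0 °C): 110.4 × 329.0 = 36322 J
q3 (heat water 0.0→100.0 °C): 110.4 × 4.21 × 100.0 = 46478 J
q4 (vaporize at 100 °C): 110.4 × 2253.0 = 248731 J
q5 (heat steam 100.0→132.7 °C): 110.4 × 1.98 × 32.7 = 7148 J
Total: 4818 + 36322 + 46478 + 248731 + 7148 = 343497 J = 343 kJ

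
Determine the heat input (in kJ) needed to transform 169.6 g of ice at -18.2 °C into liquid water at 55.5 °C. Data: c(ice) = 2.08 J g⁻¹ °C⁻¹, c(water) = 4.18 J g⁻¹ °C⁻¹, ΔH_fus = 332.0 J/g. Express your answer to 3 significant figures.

q1 (heat ice -18.2→0.0 °C): 169.6 × 2.08 × 18.2 = 6420 J
q2 (melt at 0 °C): 169.6 × 332.0 = 56307 J
q3 (heat water 0.0→55.5 °C): 169.6 × 4.18 × 55.5 = 39346 J
Total: 6420 + 56307 + 39346 = 102073 J = 102 kJ

q = 102 kJ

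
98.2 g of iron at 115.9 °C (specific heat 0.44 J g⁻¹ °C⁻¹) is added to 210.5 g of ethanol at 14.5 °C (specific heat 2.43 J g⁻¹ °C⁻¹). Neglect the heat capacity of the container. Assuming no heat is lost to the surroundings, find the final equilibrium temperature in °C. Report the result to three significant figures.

Heat lost by iron = heat gained by ethanol.
(98.2)(0.44)(115.9 − T) = (210.5)(2.43)(T − 14.5)
43.208 (115.9 − T) = 511.515 (T − 14.5)
5007.8 − 43.208 T = 511.515 T − 7417.0
12424.8 = 554.723 T
T = 22.40 °C

T_f = 22.4 °C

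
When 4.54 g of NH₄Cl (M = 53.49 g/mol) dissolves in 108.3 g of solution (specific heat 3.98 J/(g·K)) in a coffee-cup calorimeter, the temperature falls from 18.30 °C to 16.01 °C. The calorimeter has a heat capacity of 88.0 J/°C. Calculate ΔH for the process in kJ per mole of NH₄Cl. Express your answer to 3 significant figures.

|ΔT| = |16.01 − 18.30| = 2.29 °C
|q_surr| = (108.3 × 3.98 + 88.0) × 2.29 = 519.034 × 2.29 = 1189 J
n(NH₄Cl) = 4.54 / 53.49 = 0.08488 mol
Temperature fell, so q_rxn = +|q_surr| = 1.189 kJ
ΔH = q_rxn / n = 14.01 kJ/mol

ΔH = 14.0 kJ/mol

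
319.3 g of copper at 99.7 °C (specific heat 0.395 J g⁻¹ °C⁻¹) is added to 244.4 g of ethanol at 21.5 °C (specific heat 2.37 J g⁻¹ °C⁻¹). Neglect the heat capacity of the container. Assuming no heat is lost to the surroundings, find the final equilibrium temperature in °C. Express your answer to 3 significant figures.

T_f = 35.5 °C

Heat lost by copper = heat gained by ethanol.
(319.3)(0.395)(99.7 − T) = (244.4)(2.37)(T − 21.5)
126.1235 (99.7 − T) = 579.228 (T − 21.5)
12575 − 126.1235 T = 579.228 T − 12453
25028 = 705.3515 T
T = 35.48 °C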